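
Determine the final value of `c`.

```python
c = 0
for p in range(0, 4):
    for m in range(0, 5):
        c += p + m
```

p=0,m=0: c = 0+0 = 0
p=0,m=1: c = 0+1 = 1
p=0,m=2: c = 1+2 = 3
p=0,m=3: c = 3+3 = 6
p=0,m=4: c = 6+4 = 10
p=1,m=0: c = 10+1 = 11
p=1,m=1: c = 11+2 = 13
p=1,m=2: c = 13+3 = 16
p=1,m=3: c = 16+4 = 20
p=1,m=4: c = 20+5 = 25
p=2,m=0: c = 25+2 = 27
p=2,m=1: c = 27+3 = 30
p=2,m=2: c = 30+4 = 34
p=2,m=3: c = 34+5 = 39
p=2,m=4: c = 39+6 = 45
p=3,m=0: c = 45+3 = 48
p=3,m=1: c = 48+4 = 52
p=3,m=2: c = 52+5 = 57
p=3,m=3: c = 57+6 = 63
p=3,m=4: c = 63+7 = 70

70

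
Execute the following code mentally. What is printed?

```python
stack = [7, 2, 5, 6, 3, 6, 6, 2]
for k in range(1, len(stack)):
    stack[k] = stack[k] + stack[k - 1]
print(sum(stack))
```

k=1: stack[1] = 2+7 = 9 → [7, 9, 5, 6, 3, 6, 6, 2]
k=2: stack[2] = 5+9 = 14 → [7, 9, 14, 6, 3, 6, 6, 2]
k=3: stack[3] = 6+14 = 20 → [7, 9, 14, 20, 3, 6, 6, 2]
k=4: stack[4] = 3+20 = 23 → [7, 9, 14, 20, 23, 6, 6, 2]
k=5: stack[5] = 6+23 = 29 → [7, 9, 14, 20, 23, 29, 6, 2]
k=6: stack[6] = 6+29 = 35 → [7, 9, 14, 20, 23, 29, 35, 2]
k=7: stack[7] = 2+35 = 37 → [7, 9, 14, 20, 23, 29, 35, 37]
sum = 174

174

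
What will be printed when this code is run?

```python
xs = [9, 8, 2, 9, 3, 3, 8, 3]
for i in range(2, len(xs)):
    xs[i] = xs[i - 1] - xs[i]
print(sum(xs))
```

-32

i=2: xs[2] = 8-2 = 6 → [9, 8, 6, 9, 3, 3, 8, 3]
i=3: xs[3] = 6-9 = -3 → [9, 8, 6, -3, 3, 3, 8, 3]
i=4: xs[4] = (-3)-3 = -6 → [9, 8, 6, -3, -6, 3, 8, 3]
i=5: xs[5] = (-6)-3 = -9 → [9, 8, 6, -3, -6, -9, 8, 3]
i=6: xs[6] = (-9)-8 = -17 → [9, 8, 6, -3, -6, -9, -17, 3]
i=7: xs[7] = (-17)-3 = -20 → [9, 8, 6, -3, -6, -9, -17, -20]
sum = -32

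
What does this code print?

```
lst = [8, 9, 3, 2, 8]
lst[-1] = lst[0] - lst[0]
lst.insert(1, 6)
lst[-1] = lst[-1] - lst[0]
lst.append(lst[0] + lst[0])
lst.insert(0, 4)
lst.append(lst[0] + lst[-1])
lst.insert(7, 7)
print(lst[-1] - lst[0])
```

lst[-1] = lst[0]-lst[0] = 8-8 = 0 → [8, 9, 3, 2, 0]
insert 6 at 1 → [8, 6, 9, 3, 2, 0]
lst[-1] = lst[-1]-lst[0] = 0-8 = -8 → [8, 6, 9, 3, 2, -8]
append lst[0]+lst[0] = 8+8 = 16 → [8, 6, 9, 3, 2, -8, 16]
insert 4 at 0 → [4, 8, 6, 9, 3, 2, -8, 16]
append lst[0]+lst[-1] = 4+16 = 20 → [4, 8, 6, 9, 3, 2, -8, 16, 20]
insert 7 at 7 → [4, 8, 6, 9, 3, 2, -8, 7, 16, 20]
lst[-1]-lst[0] = 20-4 = 16

16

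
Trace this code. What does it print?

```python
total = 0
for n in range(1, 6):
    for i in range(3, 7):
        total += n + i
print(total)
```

150

n=1,i=3: total = 0+4 = 4
n=1,i=4: total = 4+5 = 9
n=1,i=5: total = 9+6 = 15
n=1,i=6: total = 15+7 = 22
n=2,i=3: total = 22+5 = 27
n=2,i=4: total = 27+6 = 33
n=2,i=5: total = 33+7 = 40
n=2,i=6: total = 40+8 = 48
n=3,i=3: total = 48+6 = 54
n=3,i=4: total = 54+7 = 61
n=3,i=5: total = 61+8 = 69
n=3,i=6: total = 69+9 = 78
n=4,i=3: total = 78+7 = 85
n=4,i=4: total = 85+8 = 93
n=4,i=5: total = 93+9 = 102
n=4,i=6: total = 102+10 = 112
n=5,i=3: total = 112+8 = 120
n=5,i=4: total = 120+9 = 129
n=5,i=5: total = 129+10 = 139
n=5,i=6: total = 139+11 = 150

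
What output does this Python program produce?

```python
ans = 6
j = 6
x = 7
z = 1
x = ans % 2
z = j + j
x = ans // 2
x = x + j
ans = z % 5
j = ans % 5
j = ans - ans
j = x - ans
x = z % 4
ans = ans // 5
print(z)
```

x = 6%2 = 0
z = 6+6 = 12
x = 6//2 = 3
x = 3+6 = 9
ans = 12%5 = 2
j = 2%5 = 2
j = 2-2 = 0
j = 9-2 = 7
x = 12%4 = 0
ans = 2//5 = 0

12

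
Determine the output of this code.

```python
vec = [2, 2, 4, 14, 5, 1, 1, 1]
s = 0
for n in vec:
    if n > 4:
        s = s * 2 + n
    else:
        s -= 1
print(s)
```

18

n=2: not >4, s = 0-1 = -1
n=2: not >4, s = (-1)-1 = -2
n=4: not >4, s = (-2)-1 = -3
n=14: >4, s = (-3)*2+14 = 8
n=5: >4, s = 8*2+5 = 21
n=1: not >4, s = 21-1 = 20
n=1: not >4, s = 20-1 = 19
n=1: not >4, s = 19-1 = 18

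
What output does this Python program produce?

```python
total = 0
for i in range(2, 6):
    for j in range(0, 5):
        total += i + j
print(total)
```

110

i=2,j=0: total = 0+2 = 2
i=2,j=1: total = 2+3 = 5
i=2,j=2: total = 5+4 = 9
i=2,j=3: total = 9+5 = 14
i=2,j=4: total = 14+6 = 20
i=3,j=0: total = 20+3 = 23
i=3,j=1: total = 23+4 = 27
i=3,j=2: total = 27+5 = 32
i=3,j=3: total = 32+6 = 38
i=3,j=4: total = 38+7 = 45
i=4,j=0: total = 45+4 = 49
i=4,j=1: total = 49+5 = 54
i=4,j=2: total = 54+6 = 60
i=4,j=3: total = 60+7 = 67
i=4,j=4: total = 67+8 = 75
i=5,j=0: total = 75+5 = 80
i=5,j=1: total = 80+6 = 86
i=5,j=2: total = 86+7 = 93
i=5,j=3: total = 93+8 = 101
i=5,j=4: total = 101+9 = 110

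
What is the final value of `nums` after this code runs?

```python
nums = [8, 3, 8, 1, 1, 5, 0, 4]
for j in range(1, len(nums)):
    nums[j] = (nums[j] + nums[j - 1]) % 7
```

j=1: nums[1] = (3+8)%7 = 4 → [8, 4, 8, 1, 1, 5, 0, 4]
j=2: nums[2] = (8+4)%7 = 5 → [8, 4, 5, 1, 1, 5, 0, 4]
j=3: nums[3] = (1+5)%7 = 6 → [8, 4, 5, 6, 1, 5, 0, 4]
j=4: nums[4] = (1+6)%7 = 0 → [8, 4, 5, 6, 0, 5, 0, 4]
j=5: nums[5] = (5+0)%7 = 5 → [8, 4, 5, 6, 0, 5, 0, 4]
j=6: nums[6] = (0+5)%7 = 5 → [8, 4, 5, 6, 0, 5, 5, 4]
j=7: nums[7] = (4+5)%7 = 2 → [8, 4, 5, 6, 0, 5, 5, 2]

[8, 4, 5, 6, 0, 5, 5, 2]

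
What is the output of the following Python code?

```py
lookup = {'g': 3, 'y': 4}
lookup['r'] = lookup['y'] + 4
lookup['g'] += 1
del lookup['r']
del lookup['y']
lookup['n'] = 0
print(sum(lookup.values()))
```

4

lookup['r'] = lookup['y']+4 = 8 → {'g': 3, 'y': 4, 'r': 8}
lookup['g'] = 3+1 = 4 → {'g': 4, 'y': 4, 'r': 8}
del 'r' → {'g': 4, 'y': 4}
del 'y' → {'g': 4}
lookup['n'] = 0 → {'g': 4, 'n': 0}
sum of values = 4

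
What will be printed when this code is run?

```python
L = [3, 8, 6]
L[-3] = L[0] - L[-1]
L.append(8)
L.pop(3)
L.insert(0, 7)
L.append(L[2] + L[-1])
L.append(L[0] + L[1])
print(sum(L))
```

L[-3] = L[0]-L[-1] = 3-6 = -3 → [-3, 8, 6]
append 8 → [-3, 8, 6, 8]
pop(3) removes 8 → [-3, 8, 6]
insert 7 at 0 → [7, -3, 8, 6]
append L[2]+L[-1] = 8+6 = 14 → [7, -3, 8, 6, 14]
append L[0]+L[1] = 7+(-3) = 4 → [7, -3, 8, 6, 14, 4]
sum = 36

36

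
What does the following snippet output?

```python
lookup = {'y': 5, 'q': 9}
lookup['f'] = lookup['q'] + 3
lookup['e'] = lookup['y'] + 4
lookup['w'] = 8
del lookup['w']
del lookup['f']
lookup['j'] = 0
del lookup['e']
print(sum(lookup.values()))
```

lookup['f'] = lookup['q']+3 = 12 → {'y': 5, 'q': 9, 'f': 12}
lookup['e'] = lookup['y']+4 = 9 → {'y': 5, 'q': 9, 'f': 12, 'e': 9}
lookup['w'] = 8 → {'y': 5, 'q': 9, 'f': 12, 'e': 9, 'w': 8}
del 'w' → {'y': 5, 'q': 9, 'f': 12, 'e': 9}
del 'f' → {'y': 5, 'q': 9, 'e': 9}
lookup['j'] = 0 → {'y': 5, 'q': 9, 'e': 9, 'j': 0}
del 'e' → {'y': 5, 'q': 9, 'j': 0}
sum of values = 14

14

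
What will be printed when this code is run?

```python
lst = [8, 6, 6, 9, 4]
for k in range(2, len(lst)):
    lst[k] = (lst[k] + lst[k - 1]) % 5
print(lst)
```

k=2: lst[2] = (6+6)%5 = 2 → [8, 6, 2, 9, 4]
k=3: lst[3] = (9+2)%5 = 1 → [8, 6, 2, 1, 4]
k=4: lst[4] = (4+1)%5 = 0 → [8, 6, 2, 1, 0]

[8, 6, 2, 1, 0]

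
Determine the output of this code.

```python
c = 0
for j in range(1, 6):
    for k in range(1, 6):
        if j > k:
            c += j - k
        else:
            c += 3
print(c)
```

j=1,k=1: not 1>1, c = 0+3 = 3
j=1,k=2: not 1>2, c = 3+3 = 6
j=1,k=3: not 1>3, c = 6+3 = 9
j=1,k=4: not 1>4, c = 9+3 = 12
j=1,k=5: not 1>5, c = 12+3 = 15
j=2,k=1: 2>1, c = 15+1 = 16
j=2,k=2: not 2>2, c = 16+3 = 19
j=2,k=3: not 2>3, c = 19+3 = 22
j=2,k=4: not 2>4, c = 22+3 = 25
j=2,k=5: not 2>5, c = 25+3 = 28
j=3,k=1: 3>1, c = 28+2 = 30
j=3,k=2: 3>2, c = 30+1 = 31
j=3,k=3: not 3>3, c = 31+3 = 34
j=3,k=4: not 3>4, c = 34+3 = 37
j=3,k=5: not 3>5, c = 37+3 = 40
j=4,k=1: 4>1, c = 40+3 = 43
j=4,k=2: 4>2, c = 43+2 = 45
j=4,k=3: 4>3, c = 45+1 = 46
j=4,k=4: not 4>4, c = 46+3 = 49
j=4,k=5: not 4>5, c = 49+3 = 52
j=5,k=1: 5>1, c = 52+4 = 56
j=5,k=2: 5>2, c = 56+3 = 59
j=5,k=3: 5>3, c = 59+2 = 61
j=5,k=4: 5>4, c = 61+1 = 62
j=5,k=5: not 5>5, c = 62+3 = 65

65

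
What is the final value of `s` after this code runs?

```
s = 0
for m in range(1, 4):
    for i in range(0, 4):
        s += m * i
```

36

m=1,i=0: s = 0+0 = 0
m=1,i=1: s = 0+1 = 1
m=1,i=2: s = 1+2 = 3
m=1,i=3: s = 3+3 = 6
m=2,i=0: s = 6+0 = 6
m=2,i=1: s = 6+2 = 8
m=2,i=2: s = 8+4 = 12
m=2,i=3: s = 12+6 = 18
m=3,i=0: s = 18+0 = 18
m=3,i=1: s = 18+3 = 21
m=3,i=2: s = 21+6 = 27
m=3,i=3: s = 27+9 = 36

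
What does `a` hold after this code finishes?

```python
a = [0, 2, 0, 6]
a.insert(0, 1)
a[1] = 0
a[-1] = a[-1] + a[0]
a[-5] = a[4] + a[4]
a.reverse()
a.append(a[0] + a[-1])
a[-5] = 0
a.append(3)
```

insert 1 at 0 → [1, 0, 2, 0, 6]
a[1] = 0 → [1, 0, 2, 0, 6]
a[-1] = a[-1]+a[0] = 6+1 = 7 → [1, 0, 2, 0, 7]
a[-5] = a[4]+a[4] = 7+7 = 14 → [14, 0, 2, 0, 7]
reverse → [7, 0, 2, 0, 14]
append a[0]+a[-1] = 7+14 = 21 → [7, 0, 2, 0, 14, 21]
a[-5] = 0 → [7, 0, 2, 0, 14, 21]
append 3 → [7, 0, 2, 0, 14, 21, 3]

[7, 0, 2, 0, 14, 21, 3]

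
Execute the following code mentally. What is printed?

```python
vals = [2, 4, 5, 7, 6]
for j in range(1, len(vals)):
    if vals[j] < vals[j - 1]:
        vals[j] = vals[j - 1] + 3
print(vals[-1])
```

j=1: 4>=2, unchanged → [2, 4, 5, 7, 6]
j=2: 5>=4, unchanged → [2, 4, 5, 7, 6]
j=3: 7>=5, unchanged → [2, 4, 5, 7, 6]
j=4: 6<7, vals[4] = 7+3 = 10 → [2, 4, 5, 7, 10]

10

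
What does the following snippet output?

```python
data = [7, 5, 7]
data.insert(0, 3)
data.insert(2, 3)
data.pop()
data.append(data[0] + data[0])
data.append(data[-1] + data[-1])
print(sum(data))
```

36

insert 3 at 0 → [3, 7, 5, 7]
insert 3 at 2 → [3, 7, 3, 5, 7]
pop() removes 7 → [3, 7, 3, 5]
append data[0]+data[0] = 3+3 = 6 → [3, 7, 3, 5, 6]
append data[-1]+data[-1] = 6+6 = 12 → [3, 7, 3, 5, 6, 12]
sum = 36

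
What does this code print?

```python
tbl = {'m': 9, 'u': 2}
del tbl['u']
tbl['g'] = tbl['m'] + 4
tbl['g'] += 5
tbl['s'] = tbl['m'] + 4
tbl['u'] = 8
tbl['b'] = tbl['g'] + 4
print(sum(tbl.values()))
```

70

del 'u' → {'m': 9}
tbl['g'] = tbl['m']+4 = 13 → {'m': 9, 'g': 13}
tbl['g'] = 13+5 = 18 → {'m': 9, 'g': 18}
tbl['s'] = tbl['m']+4 = 13 → {'m': 9, 'g': 18, 's': 13}
tbl['u'] = 8 → {'m': 9, 'g': 18, 's': 13, 'u': 8}
tbl['b'] = tbl['g']+4 = 22 → {'m': 9, 'g': 18, 's': 13, 'u': 8, 'b': 22}
sum of values = 70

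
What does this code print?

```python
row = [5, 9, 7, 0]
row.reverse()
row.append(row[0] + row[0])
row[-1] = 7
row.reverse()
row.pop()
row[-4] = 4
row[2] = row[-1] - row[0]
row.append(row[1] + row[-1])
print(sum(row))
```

31

reverse → [0, 7, 9, 5]
append row[0]+row[0] = 0+0 = 0 → [0, 7, 9, 5, 0]
row[-1] = 7 → [0, 7, 9, 5, 7]
reverse → [7, 5, 9, 7, 0]
pop() removes 0 → [7, 5, 9, 7]
row[-4] = 4 → [4, 5, 9, 7]
row[2] = row[-1]-row[0] = 7-4 = 3 → [4, 5, 3, 7]
append row[1]+row[-1] = 5+7 = 12 → [4, 5, 3, 7, 12]
sum = 31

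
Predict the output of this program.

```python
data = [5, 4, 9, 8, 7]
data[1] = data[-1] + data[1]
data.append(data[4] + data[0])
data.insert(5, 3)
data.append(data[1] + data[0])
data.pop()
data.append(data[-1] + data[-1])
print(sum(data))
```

79

data[1] = data[-1]+data[1] = 7+4 = 11 → [5, 11, 9, 8, 7]
append data[4]+data[0] = 7+5 = 12 → [5, 11, 9, 8, 7, 12]
insert 3 at 5 → [5, 11, 9, 8, 7, 3, 12]
append data[1]+data[0] = 11+5 = 16 → [5, 11, 9, 8, 7, 3, 12, 16]
pop() removes 16 → [5, 11, 9, 8, 7, 3, 12]
append data[-1]+data[-1] = 12+12 = 24 → [5, 11, 9, 8, 7, 3, 12, 24]
sum = 79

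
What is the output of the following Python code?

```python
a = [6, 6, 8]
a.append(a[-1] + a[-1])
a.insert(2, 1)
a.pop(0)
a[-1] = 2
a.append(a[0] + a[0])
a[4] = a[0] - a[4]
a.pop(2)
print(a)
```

append a[-1]+a[-1] = 8+8 = 16 → [6, 6, 8, 16]
insert 1 at 2 → [6, 6, 1, 8, 16]
pop(0) removes 6 → [6, 1, 8, 16]
a[-1] = 2 → [6, 1, 8, 2]
append a[0]+a[0] = 6+6 = 12 → [6, 1, 8, 2, 12]
a[4] = a[0]-a[4] = 6-12 = -6 → [6, 1, 8, 2, -6]
pop(2) removes 8 → [6, 1, 2, -6]

[6, 1, 2, -6]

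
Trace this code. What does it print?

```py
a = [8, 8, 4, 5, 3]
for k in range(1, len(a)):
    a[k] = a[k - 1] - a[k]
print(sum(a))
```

k=1: a[1] = 8-8 = 0 → [8, 0, 4, 5, 3]
k=2: a[2] = 0-4 = -4 → [8, 0, -4, 5, 3]
k=3: a[3] = (-4)-5 = -9 → [8, 0, -4, -9, 3]
k=4: a[4] = (-9)-3 = -12 → [8, 0, -4, -9, -12]
sum = -17

-17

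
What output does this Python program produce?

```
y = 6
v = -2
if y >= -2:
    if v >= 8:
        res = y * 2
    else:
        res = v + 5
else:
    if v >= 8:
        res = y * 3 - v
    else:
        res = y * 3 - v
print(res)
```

y=6, v=-2
y >= -2 is True; v >= 8 is False
→ res = v + 5 = 3

3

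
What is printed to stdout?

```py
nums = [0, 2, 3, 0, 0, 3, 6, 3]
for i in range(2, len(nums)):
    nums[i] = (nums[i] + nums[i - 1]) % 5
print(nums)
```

[0, 2, 0, 0, 0, 3, 4, 2]

i=2: nums[2] = (3+2)%5 = 0 → [0, 2, 0, 0, 0, 3, 6, 3]
i=3: nums[3] = (0+0)%5 = 0 → [0, 2, 0, 0, 0, 3, 6, 3]
i=4: nums[4] = (0+0)%5 = 0 → [0, 2, 0, 0, 0, 3, 6, 3]
i=5: nums[5] = (3+0)%5 = 3 → [0, 2, 0, 0, 0, 3, 6, 3]
i=6: nums[6] = (6+3)%5 = 4 → [0, 2, 0, 0, 0, 3, 4, 3]
i=7: nums[7] = (3+4)%5 = 2 → [0, 2, 0, 0, 0, 3, 4, 2]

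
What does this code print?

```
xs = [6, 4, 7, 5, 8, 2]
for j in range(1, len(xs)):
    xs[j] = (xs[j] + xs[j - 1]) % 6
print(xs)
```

j=1: xs[1] = (4+6)%6 = 4 → [6, 4, 7, 5, 8, 2]
j=2: xs[2] = (7+4)%6 = 5 → [6, 4, 5, 5, 8, 2]
j=3: xs[3] = (5+5)%6 = 4 → [6, 4, 5, 4, 8, 2]
j=4: xs[4] = (8+4)%6 = 0 → [6, 4, 5, 4, 0, 2]
j=5: xs[5] = (2+0)%6 = 2 → [6, 4, 5, 4, 0, 2]

[6, 4, 5, 4, 0, 2]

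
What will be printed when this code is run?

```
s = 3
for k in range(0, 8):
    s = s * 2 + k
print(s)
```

k=0: s = 3*2+0 = 6
k=1: s = 6*2+1 = 13
k=2: s = 13*2+2 = 28
k=3: s = 28*2+3 = 59
k=4: s = 59*2+4 = 122
k=5: s = 122*2+5 = 249
k=6: s = 249*2+6 = 504
k=7: s = 504*2+7 = 1015

1015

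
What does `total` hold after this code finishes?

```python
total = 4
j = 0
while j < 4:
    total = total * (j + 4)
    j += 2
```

j=0: total = 4*4 = 16
j=2: total = 16*6 = 96

96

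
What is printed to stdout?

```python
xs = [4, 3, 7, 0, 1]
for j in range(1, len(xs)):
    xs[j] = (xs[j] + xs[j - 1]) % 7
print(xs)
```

j=1: xs[1] = (3+4)%7 = 0 → [4, 0, 7, 0, 1]
j=2: xs[2] = (7+0)%7 = 0 → [4, 0, 0, 0, 1]
j=3: xs[3] = (0+0)%7 = 0 → [4, 0, 0, 0, 1]
j=4: xs[4] = (1+0)%7 = 1 → [4, 0, 0, 0, 1]

[4, 0, 0, 0, 1]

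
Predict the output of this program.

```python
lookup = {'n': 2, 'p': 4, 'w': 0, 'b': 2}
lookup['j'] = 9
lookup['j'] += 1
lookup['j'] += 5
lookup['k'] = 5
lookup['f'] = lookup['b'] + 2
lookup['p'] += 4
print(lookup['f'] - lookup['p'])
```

lookup['j'] = 9 → {'n': 2, 'p': 4, 'w': 0, 'b': 2, 'j': 9}
lookup['j'] = 9+1 = 10 → {'n': 2, 'p': 4, 'w': 0, 'b': 2, 'j': 10}
lookup['j'] = 10+5 = 15 → {'n': 2, 'p': 4, 'w': 0, 'b': 2, 'j': 15}
lookup['k'] = 5 → {'n': 2, 'p': 4, 'w': 0, 'b': 2, 'j': 15, 'k': 5}
lookup['f'] = lookup['b']+2 = 4 → {'n': 2, 'p': 4, 'w': 0, 'b': 2, 'j': 15, 'k': 5, 'f': 4}
lookup['p'] = 4+4 = 8 → {'n': 2, 'p': 8, 'w': 0, 'b': 2, 'j': 15, 'k': 5, 'f': 4}
lookup['f']-lookup['p'] = 4-8 = -4

-4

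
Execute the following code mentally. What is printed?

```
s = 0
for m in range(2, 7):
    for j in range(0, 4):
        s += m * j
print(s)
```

m=2,j=0: s = 0+0 = 0
m=2,j=1: s = 0+2 = 2
m=2,j=2: s = 2+4 = 6
m=2,j=3: s = 6+6 = 12
m=3,j=0: s = 12+0 = 12
m=3,j=1: s = 12+3 = 15
m=3,j=2: s = 15+6 = 21
m=3,j=3: s = 21+9 = 30
m=4,j=0: s = 30+0 = 30
m=4,j=1: s = 30+4 = 34
m=4,j=2: s = 34+8 = 42
m=4,j=3: s = 42+12 = 54
m=5,j=0: s = 54+0 = 54
m=5,j=1: s = 54+5 = 59
m=5,j=2: s = 59+10 = 69
m=5,j=3: s = 69+15 = 84
m=6,j=0: s = 84+0 = 84
m=6,j=1: s = 84+6 = 90
m=6,j=2: s = 90+12 = 102
m=6,j=3: s = 102+18 = 120

120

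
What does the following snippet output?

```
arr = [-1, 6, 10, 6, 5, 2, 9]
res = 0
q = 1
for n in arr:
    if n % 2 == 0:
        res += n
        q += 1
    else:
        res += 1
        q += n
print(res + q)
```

45

n=-1: not even, res = 0+1 = 1; q=0
n=6: even, res = 1+6 = 7; q=1
n=10: even, res = 7+10 = 17; q=2
n=6: even, res = 17+6 = 23; q=3
n=5: not even, res = 23+1 = 24; q=8
n=2: even, res = 24+2 = 26; q=9
n=9: not even, res = 26+1 = 27; q=18
res+q = 27+18 = 45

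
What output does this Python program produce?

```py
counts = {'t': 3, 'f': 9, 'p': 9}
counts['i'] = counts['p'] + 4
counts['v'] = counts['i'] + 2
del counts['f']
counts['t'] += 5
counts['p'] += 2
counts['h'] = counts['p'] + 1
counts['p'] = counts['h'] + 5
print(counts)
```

counts['i'] = counts['p']+4 = 13 → {'t': 3, 'f': 9, 'p': 9, 'i': 13}
counts['v'] = counts['i']+2 = 15 → {'t': 3, 'f': 9, 'p': 9, 'i': 13, 'v': 15}
del 'f' → {'t': 3, 'p': 9, 'i': 13, 'v': 15}
counts['t'] = 3+5 = 8 → {'t': 8, 'p': 9, 'i': 13, 'v': 15}
counts['p'] = 9+2 = 11 → {'t': 8, 'p': 11, 'i': 13, 'v': 15}
counts['h'] = counts['p']+1 = 12 → {'t': 8, 'p': 11, 'i': 13, 'v': 15, 'h': 12}
counts['p'] = counts['h']+5 = 17 → {'t': 8, 'p': 17, 'i': 13, 'v': 15, 'h': 12}

{'t': 8, 'p': 17, 'i': 13, 'v': 15, 'h': 12}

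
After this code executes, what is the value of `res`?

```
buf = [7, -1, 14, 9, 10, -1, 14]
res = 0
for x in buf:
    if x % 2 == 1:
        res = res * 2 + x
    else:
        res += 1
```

x=7: odd, res = 0*2+7 = 7
x=-1: odd, res = 7*2+(-1) = 13
x=14: not odd, res = 13+1 = 14
x=9: odd, res = 14*2+9 = 37
x=10: not odd, res = 37+1 = 38
x=-1: odd, res = 38*2+(-1) = 75
x=14: not odd, res = 75+1 = 76

76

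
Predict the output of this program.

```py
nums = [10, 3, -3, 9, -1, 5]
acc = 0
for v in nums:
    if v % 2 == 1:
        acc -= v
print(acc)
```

-13

v=10: not odd
v=3: odd, acc = 0-3 = -3
v=-3: odd, acc = (-3)-(-3) = 0
v=9: odd, acc = 0-9 = -9
v=-1: odd, acc = (-9)-(-1) = -8
v=5: odd, acc = (-8)-5 = -13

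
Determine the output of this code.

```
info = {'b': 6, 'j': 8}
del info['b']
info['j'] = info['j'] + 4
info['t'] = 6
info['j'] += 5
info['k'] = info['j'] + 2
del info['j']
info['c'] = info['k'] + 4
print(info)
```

{'t': 6, 'k': 19, 'c': 23}

del 'b' → {'j': 8}
info['j'] = info['j']+4 = 12 → {'j': 12}
info['t'] = 6 → {'j': 12, 't': 6}
info['j'] = 12+5 = 17 → {'j': 17, 't': 6}
info['k'] = info['j']+2 = 19 → {'j': 17, 't': 6, 'k': 19}
del 'j' → {'t': 6, 'k': 19}
info['c'] = info['k']+4 = 23 → {'t': 6, 'k': 19, 'c': 23}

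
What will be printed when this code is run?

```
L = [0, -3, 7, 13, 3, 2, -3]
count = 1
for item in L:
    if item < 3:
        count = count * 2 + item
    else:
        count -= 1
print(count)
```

item=0: <3, count = 1*2+0 = 2
item=-3: <3, count = 2*2+(-3) = 1
item=7: not <3, count = 1-1 = 0
item=13: not <3, count = 0-1 = -1
item=3: not <3, count = (-1)-1 = -2
item=2: <3, count = (-2)*2+2 = -2
item=-3: <3, count = (-2)*2+(-3) = -7

-7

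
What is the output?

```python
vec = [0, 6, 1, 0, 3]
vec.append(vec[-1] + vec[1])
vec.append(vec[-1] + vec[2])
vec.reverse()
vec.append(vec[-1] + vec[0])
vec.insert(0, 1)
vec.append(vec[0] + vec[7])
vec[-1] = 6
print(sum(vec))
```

append vec[-1]+vec[1] = 3+6 = 9 → [0, 6, 1, 0, 3, 9]
append vec[-1]+vec[2] = 9+1 = 10 → [0, 6, 1, 0, 3, 9, 10]
reverse → [10, 9, 3, 0, 1, 6, 0]
append vec[-1]+vec[0] = 0+10 = 10 → [10, 9, 3, 0, 1, 6, 0, 10]
insert 1 at 0 → [1, 10, 9, 3, 0, 1, 6, 0, 10]
append vec[0]+vec[7] = 1+0 = 1 → [1, 10, 9, 3, 0, 1, 6, 0, 10, 1]
vec[-1] = 6 → [1, 10, 9, 3, 0, 1, 6, 0, 10, 6]
sum = 46

46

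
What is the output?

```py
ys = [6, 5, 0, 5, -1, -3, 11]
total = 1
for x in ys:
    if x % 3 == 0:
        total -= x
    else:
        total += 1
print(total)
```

x=6: %3==0, total = 1-6 = -5
x=5: not %3==0, total = (-5)+1 = -4
x=0: %3==0, total = (-4)-0 = -4
x=5: not %3==0, total = (-4)+1 = -3
x=-1: not %3==0, total = (-3)+1 = -2
x=-3: %3==0, total = (-2)-(-3) = 1
x=11: not %3==0, total = 1+1 = 2

2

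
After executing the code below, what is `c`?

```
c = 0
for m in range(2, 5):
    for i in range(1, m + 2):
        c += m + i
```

69

m=2,i=1: c = 0+3 = 3
m=2,i=2: c = 3+4 = 7
m=2,i=3: c = 7+5 = 12
m=3,i=1: c = 12+4 = 16
m=3,i=2: c = 16+5 = 21
m=3,i=3: c = 21+6 = 27
m=3,i=4: c = 27+7 = 34
m=4,i=1: c = 34+5 = 39
m=4,i=2: c = 39+6 = 45
m=4,i=3: c = 45+7 = 52
m=4,i=4: c = 52+8 = 60
m=4,i=5: c = 60+9 = 69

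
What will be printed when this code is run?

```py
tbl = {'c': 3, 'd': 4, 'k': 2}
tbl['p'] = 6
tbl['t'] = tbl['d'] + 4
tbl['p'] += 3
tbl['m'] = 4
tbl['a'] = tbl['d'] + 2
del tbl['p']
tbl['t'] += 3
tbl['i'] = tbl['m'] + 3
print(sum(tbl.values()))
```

tbl['p'] = 6 → {'c': 3, 'd': 4, 'k': 2, 'p': 6}
tbl['t'] = tbl['d']+4 = 8 → {'c': 3, 'd': 4, 'k': 2, 'p': 6, 't': 8}
tbl['p'] = 6+3 = 9 → {'c': 3, 'd': 4, 'k': 2, 'p': 9, 't': 8}
tbl['m'] = 4 → {'c': 3, 'd': 4, 'k': 2, 'p': 9, 't': 8, 'm': 4}
tbl['a'] = tbl['d']+2 = 6 → {'c': 3, 'd': 4, 'k': 2, 'p': 9, 't': 8, 'm': 4, 'a': 6}
del 'p' → {'c': 3, 'd': 4, 'k': 2, 't': 8, 'm': 4, 'a': 6}
tbl['t'] = 8+3 = 11 → {'c': 3, 'd': 4, 'k': 2, 't': 11, 'm': 4, 'a': 6}
tbl['i'] = tbl['m']+3 = 7 → {'c': 3, 'd': 4, 'k': 2, 't': 11, 'm': 4, 'a': 6, 'i': 7}
sum of values = 37

37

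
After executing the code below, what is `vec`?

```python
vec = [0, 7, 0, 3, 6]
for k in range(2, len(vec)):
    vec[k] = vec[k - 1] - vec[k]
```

[0, 7, 7, 4, -2]

k=2: vec[2] = 7-0 = 7 → [0, 7, 7, 3, 6]
k=3: vec[3] = 7-3 = 4 → [0, 7, 7, 4, 6]
k=4: vec[4] = 4-6 = -2 → [0, 7, 7, 4, -2]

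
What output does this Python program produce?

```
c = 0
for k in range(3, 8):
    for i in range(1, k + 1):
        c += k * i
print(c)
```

k=3,i=1: c = 0+3 = 3
k=3,i=2: c = 3+6 = 9
k=3,i=3: c = 9+9 = 18
k=4,i=1: c = 18+4 = 22
k=4,i=2: c = 22+8 = 30
k=4,i=3: c = 30+12 = 42
k=4,i=4: c = 42+16 = 58
k=5,i=1: c = 58+5 = 63
k=5,i=2: c = 63+10 = 73
k=5,i=3: c = 73+15 = 88
k=5,i=4: c = 88+20 = 108
k=5,i=5: c = 108+25 = 133
k=6,i=1: c = 133+6 = 139
k=6,i=2: c = 139+12 = 151
k=6,i=3: c = 151+18 = 169
k=6,i=4: c = 169+24 = 193
k=6,i=5: c = 193+30 = 223
k=6,i=6: c = 223+36 = 259
k=7,i=1: c = 259+7 = 266
k=7,i=2: c = 266+14 = 280
k=7,i=3: c = 280+21 = 301
k=7,i=4: c = 301+28 = 329
k=7,i=5: c = 329+35 = 364
k=7,i=6: c = 364+42 = 406
k=7,i=7: c = 406+49 = 455

455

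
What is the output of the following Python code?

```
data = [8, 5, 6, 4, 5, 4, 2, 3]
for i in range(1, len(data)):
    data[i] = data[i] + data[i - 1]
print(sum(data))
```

194

i=1: data[1] = 5+8 = 13 → [8, 13, 6, 4, 5, 4, 2, 3]
i=2: data[2] = 6+13 = 19 → [8, 13, 19, 4, 5, 4, 2, 3]
i=3: data[3] = 4+19 = 23 → [8, 13, 19, 23, 5, 4, 2, 3]
i=4: data[4] = 5+23 = 28 → [8, 13, 19, 23, 28, 4, 2, 3]
i=5: data[5] = 4+28 = 32 → [8, 13, 19, 23, 28, 32, 2, 3]
i=6: data[6] = 2+32 = 34 → [8, 13, 19, 23, 28, 32, 34, 3]
i=7: data[7] = 3+34 = 37 → [8, 13, 19, 23, 28, 32, 34, 37]
sum = 194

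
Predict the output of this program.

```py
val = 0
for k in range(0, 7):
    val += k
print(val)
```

k=0: val = 0+0 = 0
k=1: val = 0+1 = 1
k=2: val = 1+2 = 3
k=3: val = 3+3 = 6
k=4: val = 6+4 = 10
k=5: val = 10+5 = 15
k=6: val = 15+6 = 21

21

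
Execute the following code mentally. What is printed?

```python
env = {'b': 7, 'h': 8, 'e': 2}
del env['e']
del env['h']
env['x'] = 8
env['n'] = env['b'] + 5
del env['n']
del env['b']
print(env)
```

del 'e' → {'b': 7, 'h': 8}
del 'h' → {'b': 7}
env['x'] = 8 → {'b': 7, 'x': 8}
env['n'] = env['b']+5 = 12 → {'b': 7, 'x': 8, 'n': 12}
del 'n' → {'b': 7, 'x': 8}
del 'b' → {'x': 8}

{'x': 8}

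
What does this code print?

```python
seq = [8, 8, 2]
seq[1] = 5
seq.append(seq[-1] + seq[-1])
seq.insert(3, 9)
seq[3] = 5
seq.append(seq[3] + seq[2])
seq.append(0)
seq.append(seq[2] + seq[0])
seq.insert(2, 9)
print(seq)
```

[8, 5, 9, 2, 5, 4, 7, 0, 10]

seq[1] = 5 → [8, 5, 2]
append seq[-1]+seq[-1] = 2+2 = 4 → [8, 5, 2, 4]
insert 9 at 3 → [8, 5, 2, 9, 4]
seq[3] = 5 → [8, 5, 2, 5, 4]
append seq[3]+seq[2] = 5+2 = 7 → [8, 5, 2, 5, 4, 7]
append 0 → [8, 5, 2, 5, 4, 7, 0]
append seq[2]+seq[0] = 2+8 = 10 → [8, 5, 2, 5, 4, 7, 0, 10]
insert 9 at 2 → [8, 5, 9, 2, 5, 4, 7, 0, 10]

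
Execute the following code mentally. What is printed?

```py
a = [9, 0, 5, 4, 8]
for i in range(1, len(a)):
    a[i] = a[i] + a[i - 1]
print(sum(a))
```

i=1: a[1] = 0+9 = 9 → [9, 9, 5, 4, 8]
i=2: a[2] = 5+9 = 14 → [9, 9, 14, 4, 8]
i=3: a[3] = 4+14 = 18 → [9, 9, 14, 18, 8]
i=4: a[4] = 8+18 = 26 → [9, 9, 14, 18, 26]
sum = 76

76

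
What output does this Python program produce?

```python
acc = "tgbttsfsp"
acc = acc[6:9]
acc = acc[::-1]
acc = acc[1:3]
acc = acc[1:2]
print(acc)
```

slice [6:9] → 'fsp'
reverse → 'psf'
slice [1:3] → 'sf'
slice [1:2] → 'f'

f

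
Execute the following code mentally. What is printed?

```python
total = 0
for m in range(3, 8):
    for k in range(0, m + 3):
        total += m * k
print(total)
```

800

m=3,k=0: total = 0+0 = 0
m=3,k=1: total = 0+3 = 3
m=3,k=2: total = 3+6 = 9
m=3,k=3: total = 9+9 = 18
m=3,k=4: total = 18+12 = 30
m=3,k=5: total = 30+15 = 45
m=4,k=0: total = 45+0 = 45
m=4,k=1: total = 45+4 = 49
m=4,k=2: total = 49+8 = 57
m=4,k=3: total = 57+12 = 69
m=4,k=4: total = 69+16 = 85
m=4,k=5: total = 85+20 = 105
m=4,k=6: total = 105+24 = 129
m=5,k=0: total = 129+0 = 129
m=5,k=1: total = 129+5 = 134
m=5,k=2: total = 134+10 = 144
m=5,k=3: total = 144+15 = 159
m=5,k=4: total = 159+20 = 179
m=5,k=5: total = 179+25 = 204
m=5,k=6: total = 204+30 = 234
m=5,k=7: total = 234+35 = 269
m=6,k=0: total = 269+0 = 269
m=6,k=1: total = 269+6 = 275
m=6,k=2: total = 275+12 = 287
m=6,k=3: total = 287+18 = 305
m=6,k=4: total = 305+24 = 329
m=6,k=5: total = 329+30 = 359
m=6,k=6: total = 359+36 = 395
m=6,k=7: total = 395+42 = 437
m=6,k=8: total = 437+48 = 485
m=7,k=0: total = 485+0 = 485
m=7,k=1: total = 485+7 = 492
m=7,k=2: total = 492+14 = 506
m=7,k=3: total = 506+21 = 527
m=7,k=4: total = 527+28 = 555
m=7,k=5: total = 555+35 = 590
m=7,k=6: total = 590+42 = 632
m=7,k=7: total = 632+49 = 681
m=7,k=8: total = 681+56 = 737
m=7,k=9: total = 737+63 = 800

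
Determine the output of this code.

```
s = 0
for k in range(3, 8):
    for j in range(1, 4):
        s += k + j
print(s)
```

105

k=3,j=1: s = 0+4 = 4
k=3,j=2: s = 4+5 = 9
k=3,j=3: s = 9+6 = 15
k=4,j=1: s = 15+5 = 20
k=4,j=2: s = 20+6 = 26
k=4,j=3: s = 26+7 = 33
k=5,j=1: s = 33+6 = 39
k=5,j=2: s = 39+7 = 46
k=5,j=3: s = 46+8 = 54
k=6,j=1: s = 54+7 = 61
k=6,j=2: s = 61+8 = 69
k=6,j=3: s = 69+9 = 78
k=7,j=1: s = 78+8 = 86
k=7,j=2: s = 86+9 = 95
k=7,j=3: s = 95+10 = 105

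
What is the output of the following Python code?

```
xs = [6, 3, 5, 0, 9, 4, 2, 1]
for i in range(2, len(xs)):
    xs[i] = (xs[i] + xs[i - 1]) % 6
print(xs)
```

i=2: xs[2] = (5+3)%6 = 2 → [6, 3, 2, 0, 9, 4, 2, 1]
i=3: xs[3] = (0+2)%6 = 2 → [6, 3, 2, 2, 9, 4, 2, 1]
i=4: xs[4] = (9+2)%6 = 5 → [6, 3, 2, 2, 5, 4, 2, 1]
i=5: xs[5] = (4+5)%6 = 3 → [6, 3, 2, 2, 5, 3, 2, 1]
i=6: xs[6] = (2+3)%6 = 5 → [6, 3, 2, 2, 5, 3, 5, 1]
i=7: xs[7] = (1+5)%6 = 0 → [6, 3, 2, 2, 5, 3, 5, 0]

[6, 3, 2, 2, 5, 3, 5, 0]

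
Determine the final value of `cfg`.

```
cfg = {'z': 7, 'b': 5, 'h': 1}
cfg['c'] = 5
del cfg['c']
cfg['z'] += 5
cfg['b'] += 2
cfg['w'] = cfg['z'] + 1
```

{'z': 12, 'b': 7, 'h': 1, 'w': 13}

cfg['c'] = 5 → {'z': 7, 'b': 5, 'h': 1, 'c': 5}
del 'c' → {'z': 7, 'b': 5, 'h': 1}
cfg['z'] = 7+5 = 12 → {'z': 12, 'b': 5, 'h': 1}
cfg['b'] = 5+2 = 7 → {'z': 12, 'b': 7, 'h': 1}
cfg['w'] = cfg['z']+1 = 13 → {'z': 12, 'b': 7, 'h': 1, 'w': 13}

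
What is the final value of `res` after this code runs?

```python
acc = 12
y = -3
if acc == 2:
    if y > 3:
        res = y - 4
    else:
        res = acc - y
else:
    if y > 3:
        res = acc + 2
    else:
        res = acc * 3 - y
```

39

acc=12, y=-3
acc == 2 is False; y > 3 is False
→ res = acc * 3 - y = 39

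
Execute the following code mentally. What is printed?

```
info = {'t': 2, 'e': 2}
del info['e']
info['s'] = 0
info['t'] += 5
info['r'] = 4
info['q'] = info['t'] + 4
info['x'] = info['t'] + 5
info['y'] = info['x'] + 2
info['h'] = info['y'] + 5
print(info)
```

del 'e' → {'t': 2}
info['s'] = 0 → {'t': 2, 's': 0}
info['t'] = 2+5 = 7 → {'t': 7, 's': 0}
info['r'] = 4 → {'t': 7, 's': 0, 'r': 4}
info['q'] = info['t']+4 = 11 → {'t': 7, 's': 0, 'r': 4, 'q': 11}
info['x'] = info['t']+5 = 12 → {'t': 7, 's': 0, 'r': 4, 'q': 11, 'x': 12}
info['y'] = info['x']+2 = 14 → {'t': 7, 's': 0, 'r': 4, 'q': 11, 'x': 12, 'y': 14}
info['h'] = info['y']+5 = 19 → {'t': 7, 's': 0, 'r': 4, 'q': 11, 'x': 12, 'y': 14, 'h': 19}

{'t': 7, 's': 0, 'r': 4, 'q': 11, 'x': 12, 'y': 14, 'h': 19}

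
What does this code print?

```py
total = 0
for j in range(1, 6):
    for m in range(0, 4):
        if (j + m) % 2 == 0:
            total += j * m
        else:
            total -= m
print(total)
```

j=1,m=0: odd sum, total = 0-0 = 0
j=1,m=1: even sum, total = 0+1 = 1
j=1,m=2: odd sum, total = 1-2 = -1
j=1,m=3: even sum, total = (-1)+3 = 2
j=2,m=0: even sum, total = 2+0 = 2
j=2,m=1: odd sum, total = 2-1 = 1
j=2,m=2: even sum, total = 1+4 = 5
j=2,m=3: odd sum, total = 5-3 = 2
j=3,m=0: odd sum, total = 2-0 = 2
j=3,m=1: even sum, total = 2+3 = 5
j=3,m=2: odd sum, total = 5-2 = 3
j=3,m=3: even sum, total = 3+9 = 12
j=4,m=0: even sum, total = 12+0 = 12
j=4,m=1: odd sum, total = 12-1 = 11
j=4,m=2: even sum, total = 11+8 = 19
j=4,m=3: odd sum, total = 19-3 = 16
j=5,m=0: odd sum, total = 16-0 = 16
j=5,m=1: even sum, total = 16+5 = 21
j=5,m=2: odd sum, total = 21-2 = 19
j=5,m=3: even sum, total = 19+15 = 34

34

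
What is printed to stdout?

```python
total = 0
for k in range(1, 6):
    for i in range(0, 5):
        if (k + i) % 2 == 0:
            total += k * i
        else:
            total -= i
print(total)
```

46

k=1,i=0: odd sum, total = 0-0 = 0
k=1,i=1: even sum, total = 0+1 = 1
k=1,i=2: odd sum, total = 1-2 = -1
k=1,i=3: even sum, total = (-1)+3 = 2
k=1,i=4: odd sum, total = 2-4 = -2
k=2,i=0: even sum, total = (-2)+0 = -2
k=2,i=1: odd sum, total = (-2)-1 = -3
k=2,i=2: even sum, total = (-3)+4 = 1
k=2,i=3: odd sum, total = 1-3 = -2
k=2,i=4: even sum, total = (-2)+8 = 6
k=3,i=0: odd sum, total = 6-0 = 6
k=3,i=1: even sum, total = 6+3 = 9
k=3,i=2: odd sum, total = 9-2 = 7
k=3,i=3: even sum, total = 7+9 = 16
k=3,i=4: odd sum, total = 16-4 = 12
k=4,i=0: even sum, total = 12+0 = 12
k=4,i=1: odd sum, total = 12-1 = 11
k=4,i=2: even sum, total = 11+8 = 19
k=4,i=3: odd sum, total = 19-3 = 16
k=4,i=4: even sum, total = 16+16 = 32
k=5,i=0: odd sum, total = 32-0 = 32
k=5,i=1: even sum, total = 32+5 = 37
k=5,i=2: odd sum, total = 37-2 = 35
k=5,i=3: even sum, total = 35+15 = 50
k=5,i=4: odd sum, total = 50-4 = 46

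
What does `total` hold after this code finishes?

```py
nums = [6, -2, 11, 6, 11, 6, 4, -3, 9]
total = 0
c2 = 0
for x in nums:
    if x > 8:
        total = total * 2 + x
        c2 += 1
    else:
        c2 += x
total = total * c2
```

1500

x=6: not >8; c2=6
x=-2: not >8; c2=4
x=11: >8, total = 0*2+11 = 11; c2=5
x=6: not >8; c2=11
x=11: >8, total = 11*2+11 = 33; c2=12
x=6: not >8; c2=18
x=4: not >8; c2=22
x=-3: not >8; c2=19
x=9: >8, total = 33*2+9 = 75; c2=20
total*c2 = 75*20 = 1500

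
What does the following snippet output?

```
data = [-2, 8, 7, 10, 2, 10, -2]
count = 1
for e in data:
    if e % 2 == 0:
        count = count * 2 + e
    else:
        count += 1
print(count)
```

e=-2: even, count = 1*2+(-2) = 0
e=8: even, count = 0*2+8 = 8
e=7: not even, count = 8+1 = 9
e=10: even, count = 9*2+10 = 28
e=2: even, count = 28*2+2 = 58
e=10: even, count = 58*2+10 = 126
e=-2: even, count = 126*2+(-2) = 250

250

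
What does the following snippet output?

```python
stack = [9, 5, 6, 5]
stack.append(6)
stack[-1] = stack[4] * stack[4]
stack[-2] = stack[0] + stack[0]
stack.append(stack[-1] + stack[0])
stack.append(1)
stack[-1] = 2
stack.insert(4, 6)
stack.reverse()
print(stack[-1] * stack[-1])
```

81

append 6 → [9, 5, 6, 5, 6]
stack[-1] = stack[4]*stack[4] = 6*6 = 36 → [9, 5, 6, 5, 36]
stack[-2] = stack[0]+stack[0] = 9+9 = 18 → [9, 5, 6, 18, 36]
append stack[-1]+stack[0] = 36+9 = 45 → [9, 5, 6, 18, 36, 45]
append 1 → [9, 5, 6, 18, 36, 45, 1]
stack[-1] = 2 → [9, 5, 6, 18, 36, 45, 2]
insert 6 at 4 → [9, 5, 6, 18, 6, 36, 45, 2]
reverse → [2, 45, 36, 6, 18, 6, 5, 9]
stack[-1]*stack[-1] = 9*9 = 81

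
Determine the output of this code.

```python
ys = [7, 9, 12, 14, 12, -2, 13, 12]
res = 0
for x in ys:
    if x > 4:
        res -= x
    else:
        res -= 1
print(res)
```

x=7: >4, res = 0-7 = -7
x=9: >4, res = (-7)-9 = -16
x=12: >4, res = (-16)-12 = -28
x=14: >4, res = (-28)-14 = -42
x=12: >4, res = (-42)-12 = -54
x=-2: not >4, res = (-54)-1 = -55
x=13: >4, res = (-55)-13 = -68
x=12: >4, res = (-68)-12 = -80

-80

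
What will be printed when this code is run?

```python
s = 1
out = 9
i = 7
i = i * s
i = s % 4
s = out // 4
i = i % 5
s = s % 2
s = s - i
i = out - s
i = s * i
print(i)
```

i = 7*1 = 7
i = 1%4 = 1
s = 9//4 = 2
i = 1%5 = 1
s = 2%2 = 0
s = 0-1 = -1
i = 9-(-1) = 10
i = (-1)*10 = -10

-10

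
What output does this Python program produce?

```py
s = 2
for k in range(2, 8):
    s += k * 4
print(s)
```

110

k=2: s = 2+2*4 = 10
k=3: s = 10+3*4 = 22
k=4: s = 22+4*4 = 38
k=5: s = 38+5*4 = 58
k=6: s = 58+6*4 = 82
k=7: s = 82+7*4 = 110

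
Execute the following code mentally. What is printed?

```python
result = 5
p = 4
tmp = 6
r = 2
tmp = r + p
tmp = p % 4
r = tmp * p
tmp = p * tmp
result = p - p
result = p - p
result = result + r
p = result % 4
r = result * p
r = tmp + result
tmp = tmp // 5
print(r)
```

0

tmp = 2+4 = 6
tmp = 4%4 = 0
r = 0*4 = 0
tmp = 4*0 = 0
result = 4-4 = 0
result = 4-4 = 0
result = 0+0 = 0
p = 0%4 = 0
r = 0*0 = 0
r = 0+0 = 0
tmp = 0//5 = 0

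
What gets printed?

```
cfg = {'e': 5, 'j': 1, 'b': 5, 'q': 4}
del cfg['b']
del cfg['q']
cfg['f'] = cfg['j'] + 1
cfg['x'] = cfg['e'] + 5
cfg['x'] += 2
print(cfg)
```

{'e': 5, 'j': 1, 'f': 2, 'x': 12}

del 'b' → {'e': 5, 'j': 1, 'q': 4}
del 'q' → {'e': 5, 'j': 1}
cfg['f'] = cfg['j']+1 = 2 → {'e': 5, 'j': 1, 'f': 2}
cfg['x'] = cfg['e']+5 = 10 → {'e': 5, 'j': 1, 'f': 2, 'x': 10}
cfg['x'] = 10+2 = 12 → {'e': 5, 'j': 1, 'f': 2, 'x': 12}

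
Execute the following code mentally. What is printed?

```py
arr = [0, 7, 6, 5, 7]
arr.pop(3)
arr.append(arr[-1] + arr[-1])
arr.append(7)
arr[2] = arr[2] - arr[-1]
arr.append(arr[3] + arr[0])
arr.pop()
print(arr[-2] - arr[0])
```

14

pop(3) removes 5 → [0, 7, 6, 7]
append arr[-1]+arr[-1] = 7+7 = 14 → [0, 7, 6, 7, 14]
append 7 → [0, 7, 6, 7, 14, 7]
arr[2] = arr[2]-arr[-1] = 6-7 = -1 → [0, 7, -1, 7, 14, 7]
append arr[3]+arr[0] = 7+0 = 7 → [0, 7, -1, 7, 14, 7, 7]
pop() removes 7 → [0, 7, -1, 7, 14, 7]
arr[-2]-arr[0] = 14-0 = 14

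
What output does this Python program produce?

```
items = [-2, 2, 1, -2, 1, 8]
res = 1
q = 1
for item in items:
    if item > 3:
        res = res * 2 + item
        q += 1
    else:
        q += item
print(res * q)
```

20

item=-2: not >3; q=-1
item=2: not >3; q=1
item=1: not >3; q=2
item=-2: not >3; q=0
item=1: not >3; q=1
item=8: >3, res = 1*2+8 = 10; q=2
res*q = 10*2 = 20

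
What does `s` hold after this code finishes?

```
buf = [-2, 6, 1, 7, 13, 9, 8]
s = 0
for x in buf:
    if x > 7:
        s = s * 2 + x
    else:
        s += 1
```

x=-2: not >7, s = 0+1 = 1
x=6: not >7, s = 1+1 = 2
x=1: not >7, s = 2+1 = 3
x=7: not >7, s = 3+1 = 4
x=13: >7, s = 4*2+13 = 21
x=9: >7, s = 21*2+9 = 51
x=8: >7, s = 51*2+8 = 110

110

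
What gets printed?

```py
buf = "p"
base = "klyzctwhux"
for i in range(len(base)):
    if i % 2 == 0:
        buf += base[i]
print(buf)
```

pkycwu

i=0: add 'k' → 'pk'
i=1: skip
i=2: add 'y' → 'pky'
i=3: skip
i=4: add 'c' → 'pkyc'
i=5: skip
i=6: add 'w' → 'pkycw'
i=7: skip
i=8: add 'u' → 'pkycwu'
i=9: skip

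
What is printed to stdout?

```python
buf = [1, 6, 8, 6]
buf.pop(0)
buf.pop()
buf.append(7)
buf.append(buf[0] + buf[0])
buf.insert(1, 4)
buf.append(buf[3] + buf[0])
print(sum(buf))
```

50

pop(0) removes 1 → [6, 8, 6]
pop() removes 6 → [6, 8]
append 7 → [6, 8, 7]
append buf[0]+buf[0] = 6+6 = 12 → [6, 8, 7, 12]
insert 4 at 1 → [6, 4, 8, 7, 12]
append buf[3]+buf[0] = 7+6 = 13 → [6, 4, 8, 7, 12, 13]
sum = 50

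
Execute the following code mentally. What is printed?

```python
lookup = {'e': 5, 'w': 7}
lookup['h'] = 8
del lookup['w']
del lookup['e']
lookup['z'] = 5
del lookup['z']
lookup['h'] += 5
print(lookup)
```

{'h': 13}

lookup['h'] = 8 → {'e': 5, 'w': 7, 'h': 8}
del 'w' → {'e': 5, 'h': 8}
del 'e' → {'h': 8}
lookup['z'] = 5 → {'h': 8, 'z': 5}
del 'z' → {'h': 8}
lookup['h'] = 8+5 = 13 → {'h': 13}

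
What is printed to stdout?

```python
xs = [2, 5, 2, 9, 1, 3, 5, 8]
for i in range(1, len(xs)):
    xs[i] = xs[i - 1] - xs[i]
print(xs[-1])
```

i=1: xs[1] = 2-5 = -3 → [2, -3, 2, 9, 1, 3, 5, 8]
i=2: xs[2] = (-3)-2 = -5 → [2, -3, -5, 9, 1, 3, 5, 8]
i=3: xs[3] = (-5)-9 = -14 → [2, -3, -5, -14, 1, 3, 5, 8]
i=4: xs[4] = (-14)-1 = -15 → [2, -3, -5, -14, -15, 3, 5, 8]
i=5: xs[5] = (-15)-3 = -18 → [2, -3, -5, -14, -15, -18, 5, 8]
i=6: xs[6] = (-18)-5 = -23 → [2, -3, -5, -14, -15, -18, -23, 8]
i=7: xs[7] = (-23)-8 = -31 → [2, -3, -5, -14, -15, -18, -23, -31]

-31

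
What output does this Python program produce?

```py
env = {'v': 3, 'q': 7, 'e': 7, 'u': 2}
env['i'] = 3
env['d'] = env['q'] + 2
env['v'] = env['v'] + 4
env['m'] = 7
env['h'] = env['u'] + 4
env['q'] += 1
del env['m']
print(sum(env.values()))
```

42

env['i'] = 3 → {'v': 3, 'q': 7, 'e': 7, 'u': 2, 'i': 3}
env['d'] = env['q']+2 = 9 → {'v': 3, 'q': 7, 'e': 7, 'u': 2, 'i': 3, 'd': 9}
env['v'] = env['v']+4 = 7 → {'v': 7, 'q': 7, 'e': 7, 'u': 2, 'i': 3, 'd': 9}
env['m'] = 7 → {'v': 7, 'q': 7, 'e': 7, 'u': 2, 'i': 3, 'd': 9, 'm': 7}
env['h'] = env['u']+4 = 6 → {'v': 7, 'q': 7, 'e': 7, 'u': 2, 'i': 3, 'd': 9, 'm': 7, 'h': 6}
env['q'] = 7+1 = 8 → {'v': 7, 'q': 8, 'e': 7, 'u': 2, 'i': 3, 'd': 9, 'm': 7, 'h': 6}
del 'm' → {'v': 7, 'q': 8, 'e': 7, 'u': 2, 'i': 3, 'd': 9, 'h': 6}
sum of values = 42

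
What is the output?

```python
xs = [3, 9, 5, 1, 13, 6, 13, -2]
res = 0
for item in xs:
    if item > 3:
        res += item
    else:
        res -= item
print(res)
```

item=3: not >3, res = 0-3 = -3
item=9: >3, res = (-3)+9 = 6
item=5: >3, res = 6+5 = 11
item=1: not >3, res = 11-1 = 10
item=13: >3, res = 10+13 = 23
item=6: >3, res = 23+6 = 29
item=13: >3, res = 29+13 = 42
item=-2: not >3, res = 42-(-2) = 44

44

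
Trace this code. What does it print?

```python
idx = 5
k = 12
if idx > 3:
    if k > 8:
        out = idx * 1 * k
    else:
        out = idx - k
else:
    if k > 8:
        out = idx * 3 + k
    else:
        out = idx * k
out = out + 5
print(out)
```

65

idx=5, k=12
idx > 3 is True; k > 8 is True
→ out = idx * 1 * k = 60
out = 60+5 = 65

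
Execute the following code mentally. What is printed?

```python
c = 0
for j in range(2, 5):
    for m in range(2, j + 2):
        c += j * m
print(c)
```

j=2,m=2: c = 0+4 = 4
j=2,m=3: c = 4+6 = 10
j=3,m=2: c = 10+6 = 16
j=3,m=3: c = 16+9 = 25
j=3,m=4: c = 25+12 = 37
j=4,m=2: c = 37+8 = 45
j=4,m=3: c = 45+12 = 57
j=4,m=4: c = 57+16 = 73
j=4,m=5: c = 73+20 = 93

93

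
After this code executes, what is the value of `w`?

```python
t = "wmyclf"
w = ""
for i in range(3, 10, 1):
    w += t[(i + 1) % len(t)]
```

i=3: add t[4]='l' → 'l'
i=4: add t[5]='f' → 'lf'
i=5: add t[0]='w' → 'lfw'
i=6: add t[1]='m' → 'lfwm'
i=7: add t[2]='y' → 'lfwmy'
i=8: add t[3]='c' → 'lfwmyc'
i=9: add t[4]='l' → 'lfwmycl'

'lfwmycl'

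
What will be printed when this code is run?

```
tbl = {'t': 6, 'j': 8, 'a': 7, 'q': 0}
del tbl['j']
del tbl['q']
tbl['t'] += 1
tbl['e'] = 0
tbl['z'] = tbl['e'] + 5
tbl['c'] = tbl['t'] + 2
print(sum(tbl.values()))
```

del 'j' → {'t': 6, 'a': 7, 'q': 0}
del 'q' → {'t': 6, 'a': 7}
tbl['t'] = 6+1 = 7 → {'t': 7, 'a': 7}
tbl['e'] = 0 → {'t': 7, 'a': 7, 'e': 0}
tbl['z'] = tbl['e']+5 = 5 → {'t': 7, 'a': 7, 'e': 0, 'z': 5}
tbl['c'] = tbl['t']+2 = 9 → {'t': 7, 'a': 7, 'e': 0, 'z': 5, 'c': 9}
sum of values = 28

28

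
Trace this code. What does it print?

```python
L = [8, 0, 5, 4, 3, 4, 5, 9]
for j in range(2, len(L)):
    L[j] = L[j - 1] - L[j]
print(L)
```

[8, 0, -5, -9, -12, -16, -21, -30]

j=2: L[2] = 0-5 = -5 → [8, 0, -5, 4, 3, 4, 5, 9]
j=3: L[3] = (-5)-4 = -9 → [8, 0, -5, -9, 3, 4, 5, 9]
j=4: L[4] = (-9)-3 = -12 → [8, 0, -5, -9, -12, 4, 5, 9]
j=5: L[5] = (-12)-4 = -16 → [8, 0, -5, -9, -12, -16, 5, 9]
j=6: L[6] = (-16)-5 = -21 → [8, 0, -5, -9, -12, -16, -21, 9]
j=7: L[7] = (-21)-9 = -30 → [8, 0, -5, -9, -12, -16, -21, -30]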